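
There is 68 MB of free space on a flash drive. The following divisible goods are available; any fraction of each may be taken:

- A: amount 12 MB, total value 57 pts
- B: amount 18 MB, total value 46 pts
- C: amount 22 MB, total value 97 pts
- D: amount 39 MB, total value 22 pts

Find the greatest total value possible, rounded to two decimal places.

Take in order of value per unit:
- A (57/12 per unit): all 12 → value 57, running total 57.00
- C (97/22 per unit): all 22 → value 97, running total 154.00
- B (46/18 per unit): all 18 → value 46, running total 200.00
- D (22/39 per unit): 16 of 39 → value 16×22/39 = 9.0256, running total 209.03
Total 209.03.

209.03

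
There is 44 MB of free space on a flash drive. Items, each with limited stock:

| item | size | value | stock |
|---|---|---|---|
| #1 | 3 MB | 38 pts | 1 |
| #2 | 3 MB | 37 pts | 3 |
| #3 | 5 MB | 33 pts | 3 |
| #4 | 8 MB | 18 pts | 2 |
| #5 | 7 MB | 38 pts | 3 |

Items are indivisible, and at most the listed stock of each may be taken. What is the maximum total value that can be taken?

329 pts

Best selections within size 44 and stock limits:
- 1×#1 + 3×#2 + 2×#3 + 3×#5: size 43, value 329
- 1×#1 + 3×#2 + 3×#3 + 2×#5: size 41, value 324
- 1×#1 + 3×#2 + 2×#3 + 1×#4 + 2×#5: size 44, value 309
Best: 329 pts.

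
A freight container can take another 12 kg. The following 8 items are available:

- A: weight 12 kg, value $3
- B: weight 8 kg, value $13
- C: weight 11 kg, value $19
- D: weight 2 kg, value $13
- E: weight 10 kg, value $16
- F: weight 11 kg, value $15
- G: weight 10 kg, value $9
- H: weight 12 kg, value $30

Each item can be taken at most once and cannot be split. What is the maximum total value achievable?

$30

Check high-value combinations within 12 kg:
- H: weight 12, value 30
- D+E: weight 2+10=12, value 13+16=29
- B+D: weight 8+2=10, value 13+13=26
- D+G: weight 2+10=12, value 13+9=22
- C: weight 11, value 19
Best: $30.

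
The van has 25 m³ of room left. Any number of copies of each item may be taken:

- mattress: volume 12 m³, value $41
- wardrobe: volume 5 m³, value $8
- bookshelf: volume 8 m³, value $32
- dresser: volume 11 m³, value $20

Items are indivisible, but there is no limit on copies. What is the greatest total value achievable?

$96

Best value-per-unit is bookshelf at 32/8, and filling with it alone uses volume 3×8=24. No mix of the others beats 3×32 = 96.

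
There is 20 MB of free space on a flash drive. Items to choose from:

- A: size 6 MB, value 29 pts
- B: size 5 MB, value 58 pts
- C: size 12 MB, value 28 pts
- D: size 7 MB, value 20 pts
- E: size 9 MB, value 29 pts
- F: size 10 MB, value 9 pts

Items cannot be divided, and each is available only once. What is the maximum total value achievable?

This is a 0/1 knapsack; check combinations near the capacity.
- A+B+E: size 6+5+9=20, value 29+58+29=116
- A+B+D: size 6+5+7=18, value 29+58+20=107
- A+B: size 6+5=11, value 29+58=87
Best: 116 pts.

116 pts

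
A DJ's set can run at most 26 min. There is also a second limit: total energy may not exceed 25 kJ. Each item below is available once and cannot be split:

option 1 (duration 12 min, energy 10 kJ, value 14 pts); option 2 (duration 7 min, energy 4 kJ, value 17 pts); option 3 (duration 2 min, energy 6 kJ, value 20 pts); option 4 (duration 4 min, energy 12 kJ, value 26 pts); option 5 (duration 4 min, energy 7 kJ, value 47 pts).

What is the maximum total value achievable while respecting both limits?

93 pts

Feasible sets respecting both limits:
- option 3+option 4+option 5: duration 10, energy 25, value 93
- option 2+option 4+option 5: duration 15, energy 23, value 90
- option 2+option 3+option 5: duration 13, energy 17, value 84
- option 1+option 3+option 5: duration 18, energy 23, value 81
Best: 93 pts.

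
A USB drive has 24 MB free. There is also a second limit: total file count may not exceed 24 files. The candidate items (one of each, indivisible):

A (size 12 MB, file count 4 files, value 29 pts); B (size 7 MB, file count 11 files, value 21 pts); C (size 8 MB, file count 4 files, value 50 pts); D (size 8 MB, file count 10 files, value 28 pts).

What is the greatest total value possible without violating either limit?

79 pts

Feasible sets respecting both limits:
- A+C: size 20, file count 8, value 79
- C+D: size 16, file count 14, value 78
- B+C: size 15, file count 15, value 71
- A+D: size 20, file count 14, value 57
Best: 79 pts.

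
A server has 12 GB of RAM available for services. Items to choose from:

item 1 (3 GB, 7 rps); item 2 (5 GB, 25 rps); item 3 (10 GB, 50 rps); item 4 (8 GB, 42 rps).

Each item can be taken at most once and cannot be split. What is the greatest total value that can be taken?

Check high-value combinations within 12 GB:
- item 3: memory 10, value 50
- item 1+item 4: memory 3+8=11, value 7+42=49
- item 4: memory 8, value 42
- item 1+item 2: memory 3+5=8, value 7+25=32
Best: 50 rps.

50 rps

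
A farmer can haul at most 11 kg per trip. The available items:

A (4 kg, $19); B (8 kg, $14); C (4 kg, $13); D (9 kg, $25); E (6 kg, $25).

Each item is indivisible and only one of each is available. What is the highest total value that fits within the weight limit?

$44

Check high-value combinations within 11 kg:
- A+E: weight 4+6=10, value 19+25=44
- C+E: weight 4+6=10, value 13+25=38
- A+C: weight 4+4=8, value 19+13=32
- E: weight 6, value 25
Best: $44.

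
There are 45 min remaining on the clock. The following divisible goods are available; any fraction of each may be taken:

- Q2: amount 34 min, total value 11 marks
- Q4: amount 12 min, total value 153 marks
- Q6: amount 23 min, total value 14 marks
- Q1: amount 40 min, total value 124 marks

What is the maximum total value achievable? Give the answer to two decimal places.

Take in order of value per unit:
- Q4 (153/12 per unit): all 12 → value 153, running total 153.00
- Q1 (124/40 per unit): 33 of 40 → value 33×124/40 = 102.3000, running total 255.30
Total 255.30.

255.30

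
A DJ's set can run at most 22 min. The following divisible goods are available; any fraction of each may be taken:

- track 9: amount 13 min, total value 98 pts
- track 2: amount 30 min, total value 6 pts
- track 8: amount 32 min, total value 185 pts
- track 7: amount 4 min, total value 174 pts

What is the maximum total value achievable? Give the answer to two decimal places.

300.91

Take in order of value per unit:
- track 7 (174/4 per unit): all 4 → value 174, running total 174.00
- track 9 (98/13 per unit): all 13 → value 98, running total 272.00
- track 8 (185/32 per unit): 5 of 32 → value 5×185/32 = 28.9063, running total 300.91
Total 300.91.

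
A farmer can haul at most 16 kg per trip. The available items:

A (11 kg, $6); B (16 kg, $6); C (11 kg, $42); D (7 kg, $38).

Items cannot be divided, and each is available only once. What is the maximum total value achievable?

$42

Check high-value combinations within 16 kg:
- C: weight 11, value 42
- D: weight 7, value 38
- A: weight 11, value 6
- B: weight 16, value 6
Best: $42.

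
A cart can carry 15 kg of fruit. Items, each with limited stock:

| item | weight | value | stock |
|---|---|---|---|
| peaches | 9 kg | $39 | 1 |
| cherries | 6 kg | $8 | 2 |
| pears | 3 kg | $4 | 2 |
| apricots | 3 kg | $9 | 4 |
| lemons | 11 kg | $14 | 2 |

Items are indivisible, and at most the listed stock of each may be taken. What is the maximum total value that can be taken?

$57

Top feasible selections:
- 1×peaches + 2×apricots: weight 15, value 57
- 1×peaches + 1×pears + 1×apricots: weight 15, value 52
- 1×peaches + 1×apricots: weight 12, value 48
- 1×peaches + 2×pears: weight 15, value 47
Best: $57.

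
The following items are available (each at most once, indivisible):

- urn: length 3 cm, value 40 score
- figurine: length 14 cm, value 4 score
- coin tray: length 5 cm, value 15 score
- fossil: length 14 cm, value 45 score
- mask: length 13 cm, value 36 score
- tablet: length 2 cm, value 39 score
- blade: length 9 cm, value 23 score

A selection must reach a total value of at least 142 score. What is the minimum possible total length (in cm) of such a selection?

Subsets with value ≥ 142, sorted by total length:
- urn+fossil+tablet+blade: length 28, value 147
- urn+fossil+mask+tablet: length 32, value 160
- urn+coin tray+mask+tablet+blade: length 32, value 153
Minimum length: 28 cm.

28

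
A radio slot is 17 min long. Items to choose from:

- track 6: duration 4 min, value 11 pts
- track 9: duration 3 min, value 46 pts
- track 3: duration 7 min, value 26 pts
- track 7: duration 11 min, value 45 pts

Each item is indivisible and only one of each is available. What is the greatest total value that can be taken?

Check high-value combinations within 17 min:
- track 9+track 7: duration 3+11=14, value 46+45=91
- track 6+track 9+track 3: duration 4+3+7=14, value 11+46+26=83
- track 9+track 3: duration 3+7=10, value 46+26=72
- track 6+track 9: duration 4+3=7, value 11+46=57
Best: 91 pts.

91 pts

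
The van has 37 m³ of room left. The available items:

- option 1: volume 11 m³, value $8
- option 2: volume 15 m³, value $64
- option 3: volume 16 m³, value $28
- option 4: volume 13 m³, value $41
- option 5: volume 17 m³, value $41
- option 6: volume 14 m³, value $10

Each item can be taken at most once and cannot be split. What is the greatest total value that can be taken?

Check high-value combinations within 37 m³:
- option 2+option 4: volume 15+13=28, value 64+41=105
- option 2+option 5: volume 15+17=32, value 64+41=105
- option 2+option 3: volume 15+16=31, value 64+28=92
- option 4+option 5: volume 13+17=30, value 41+41=82
Best: $105.

$105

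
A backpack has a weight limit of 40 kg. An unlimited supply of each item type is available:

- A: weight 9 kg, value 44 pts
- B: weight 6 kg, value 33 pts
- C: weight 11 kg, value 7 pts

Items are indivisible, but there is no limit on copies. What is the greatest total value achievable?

209 pts

Best value-per-unit is B at 33/6; filling with it alone gives 6×33 = 198.
Optimal mix: 1×A + 5×B → weight 39, value 209.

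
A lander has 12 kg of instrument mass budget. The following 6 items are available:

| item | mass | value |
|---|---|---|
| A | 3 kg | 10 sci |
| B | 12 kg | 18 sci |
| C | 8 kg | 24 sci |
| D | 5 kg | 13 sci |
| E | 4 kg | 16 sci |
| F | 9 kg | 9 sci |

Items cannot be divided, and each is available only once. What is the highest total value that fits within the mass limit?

Check high-value combinations within 12 kg:
- C+E: mass 8+4=12, value 24+16=40
- A+D+E: mass 3+5+4=12, value 10+13+16=39
- A+C: mass 3+8=11, value 10+24=34
Best: 40 sci.

40 sci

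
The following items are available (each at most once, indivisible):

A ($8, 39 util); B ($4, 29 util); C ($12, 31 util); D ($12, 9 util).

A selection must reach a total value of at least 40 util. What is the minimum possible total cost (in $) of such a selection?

12

Subsets with value ≥ 40, sorted by total cost:
- A+B: cost 12, value 68
- B+C: cost 16, value 60
- A+C: cost 20, value 70
- A+D: cost 20, value 48
Minimum cost: 12 $.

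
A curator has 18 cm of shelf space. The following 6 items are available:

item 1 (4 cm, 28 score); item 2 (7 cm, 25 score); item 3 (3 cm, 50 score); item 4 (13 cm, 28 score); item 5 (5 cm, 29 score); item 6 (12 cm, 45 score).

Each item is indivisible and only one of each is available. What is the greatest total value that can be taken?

107 score

Check high-value combinations within 18 cm:
- item 1+item 3+item 5: length 4+3+5=12, value 28+50+29=107
- item 2+item 3+item 5: length 7+3+5=15, value 25+50+29=104
- item 1+item 2+item 3: length 4+7+3=14, value 28+25+50=103
- item 3+item 6: length 3+12=15, value 50+45=95
Best: 107 score.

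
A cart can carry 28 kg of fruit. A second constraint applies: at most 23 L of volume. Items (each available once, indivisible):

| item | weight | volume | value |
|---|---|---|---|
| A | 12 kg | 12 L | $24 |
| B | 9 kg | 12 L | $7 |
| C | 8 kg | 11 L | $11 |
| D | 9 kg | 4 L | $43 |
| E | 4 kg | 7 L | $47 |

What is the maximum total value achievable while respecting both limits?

$114

Feasible sets respecting both limits:
- A+D+E: weight 25, volume 23, value 114
- C+D+E: weight 21, volume 22, value 101
- B+D+E: weight 22, volume 23, value 97
Best: $114.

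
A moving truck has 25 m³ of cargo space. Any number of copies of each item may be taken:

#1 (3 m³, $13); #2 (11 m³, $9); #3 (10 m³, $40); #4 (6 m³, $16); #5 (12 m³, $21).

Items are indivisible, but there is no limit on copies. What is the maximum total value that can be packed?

$105

Best value-per-unit is #1 at 13/3; filling with it alone gives 8×13 = 104.
Optimal mix: 5×#1 + 1×#3 → volume 25, value 105.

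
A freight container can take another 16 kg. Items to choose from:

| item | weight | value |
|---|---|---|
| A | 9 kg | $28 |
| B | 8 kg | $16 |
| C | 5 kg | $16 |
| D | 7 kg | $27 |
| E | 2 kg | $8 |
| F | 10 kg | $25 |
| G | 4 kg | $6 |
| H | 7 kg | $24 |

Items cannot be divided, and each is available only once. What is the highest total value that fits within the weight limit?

Check high-value combinations within 16 kg:
- D+E+H: weight 7+2+7=16, value 27+8+24=59
- A+D: weight 9+7=16, value 28+27=55
- A+C+E: weight 9+5+2=16, value 28+16+8=52
- A+H: weight 9+7=16, value 28+24=52
Best: $59.

$59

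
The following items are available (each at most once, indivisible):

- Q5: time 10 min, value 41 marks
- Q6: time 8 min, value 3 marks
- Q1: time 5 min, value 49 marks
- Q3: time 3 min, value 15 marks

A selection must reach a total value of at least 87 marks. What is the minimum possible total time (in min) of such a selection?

15

Subsets with value ≥ 87, sorted by total time:
- Q5+Q1: time 15, value 90
- Q5+Q1+Q3: time 18, value 105
- Q5+Q6+Q1: time 23, value 93
- Q5+Q6+Q1+Q3: time 26, value 108
Minimum time: 15 min.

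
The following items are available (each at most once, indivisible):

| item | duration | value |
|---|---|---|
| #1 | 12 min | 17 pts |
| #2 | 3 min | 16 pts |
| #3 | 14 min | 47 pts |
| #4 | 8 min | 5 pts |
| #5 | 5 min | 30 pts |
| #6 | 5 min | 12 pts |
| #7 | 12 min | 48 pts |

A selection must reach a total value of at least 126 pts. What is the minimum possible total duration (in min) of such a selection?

34

Subsets with value ≥ 126, sorted by total duration:
- #2+#3+#5+#7: duration 34, value 141
- #3+#5+#6+#7: duration 36, value 137
- #2+#3+#5+#6+#7: duration 39, value 153
- #3+#4+#5+#7: duration 39, value 130
Minimum duration: 34 min.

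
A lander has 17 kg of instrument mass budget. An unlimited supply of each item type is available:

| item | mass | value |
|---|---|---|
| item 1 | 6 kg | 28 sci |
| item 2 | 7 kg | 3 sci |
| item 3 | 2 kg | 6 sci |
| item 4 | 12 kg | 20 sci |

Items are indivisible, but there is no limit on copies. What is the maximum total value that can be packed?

Best value-per-unit is item 1 at 28/6; filling with it alone gives 2×28 = 56.
Optimal mix: 2×item 1 + 2×item 3 → mass 16, value 68.

68 sci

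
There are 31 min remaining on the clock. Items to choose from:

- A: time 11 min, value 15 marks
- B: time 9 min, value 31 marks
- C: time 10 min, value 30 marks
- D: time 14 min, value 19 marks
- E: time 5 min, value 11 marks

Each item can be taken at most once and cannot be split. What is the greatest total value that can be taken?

76 marks

This is a 0/1 knapsack; check combinations near the capacity.
- A+B+C: time 11+9+10=30, value 15+31+30=76
- B+C+E: time 9+10+5=24, value 31+30+11=72
- B+C: time 9+10=19, value 31+30=61
- B+D+E: time 9+14+5=28, value 31+19+11=61
- C+D+E: time 10+14+5=29, value 30+19+11=60
Best: 76 marks.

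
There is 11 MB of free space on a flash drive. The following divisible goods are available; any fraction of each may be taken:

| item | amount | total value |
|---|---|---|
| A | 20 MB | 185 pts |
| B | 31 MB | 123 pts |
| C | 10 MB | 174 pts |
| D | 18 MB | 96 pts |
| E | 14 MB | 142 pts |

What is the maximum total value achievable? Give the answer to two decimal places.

184.14

Take in order of value per unit:
- C (174/10 per unit): all 10 → value 174, running total 174.00
- E (142/14 per unit): 1 of 14 → value 1×142/14 = 10.1429, running total 184.14
Total 184.14.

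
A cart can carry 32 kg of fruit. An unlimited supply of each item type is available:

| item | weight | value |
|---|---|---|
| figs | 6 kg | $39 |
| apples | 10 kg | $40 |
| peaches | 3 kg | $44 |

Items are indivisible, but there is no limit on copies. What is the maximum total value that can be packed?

$440

Best value-per-unit is peaches at 44/3, and filling with it alone uses weight 10×3=30. No mix of the others beats 10×44 = 440.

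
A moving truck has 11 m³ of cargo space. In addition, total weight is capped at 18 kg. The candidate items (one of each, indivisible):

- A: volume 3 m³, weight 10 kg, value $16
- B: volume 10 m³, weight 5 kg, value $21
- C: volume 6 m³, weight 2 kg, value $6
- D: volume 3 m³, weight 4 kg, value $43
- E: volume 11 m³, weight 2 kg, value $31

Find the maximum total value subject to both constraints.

$59

Feasible sets respecting both limits:
- A+D: volume 6, weight 14, value 59
- C+D: volume 9, weight 6, value 49
- D: volume 3, weight 4, value 43
Best: $59.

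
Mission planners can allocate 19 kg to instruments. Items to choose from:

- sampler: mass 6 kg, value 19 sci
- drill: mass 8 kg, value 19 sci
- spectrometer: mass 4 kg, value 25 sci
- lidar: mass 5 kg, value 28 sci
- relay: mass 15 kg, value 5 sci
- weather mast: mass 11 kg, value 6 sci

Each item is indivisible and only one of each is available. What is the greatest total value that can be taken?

72 sci

Check high-value combinations within 19 kg:
- sampler+spectrometer+lidar: mass 6+4+5=15, value 19+25+28=72
- drill+spectrometer+lidar: mass 8+4+5=17, value 19+25+28=72
- sampler+drill+lidar: mass 6+8+5=19, value 19+19+28=66
- sampler+drill+spectrometer: mass 6+8+4=18, value 19+19+25=63
Best: 72 sci.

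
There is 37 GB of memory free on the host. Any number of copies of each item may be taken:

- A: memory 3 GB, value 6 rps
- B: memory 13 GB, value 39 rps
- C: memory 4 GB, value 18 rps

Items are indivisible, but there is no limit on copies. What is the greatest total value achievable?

162 rps

Best value-per-unit is C at 18/4, and filling with it alone uses memory 9×4=36. No mix of the others beats 9×18 = 162.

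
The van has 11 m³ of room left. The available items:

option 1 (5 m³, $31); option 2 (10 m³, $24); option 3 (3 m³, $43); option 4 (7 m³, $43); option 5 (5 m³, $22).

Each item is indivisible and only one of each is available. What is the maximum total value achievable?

$86

Check high-value combinations within 11 m³:
- option 3+option 4: volume 3+7=10, value 43+43=86
- option 1+option 3: volume 5+3=8, value 31+43=74
- option 3+option 5: volume 3+5=8, value 43+22=65
- option 1+option 5: volume 5+5=10, value 31+22=53
Best: $86.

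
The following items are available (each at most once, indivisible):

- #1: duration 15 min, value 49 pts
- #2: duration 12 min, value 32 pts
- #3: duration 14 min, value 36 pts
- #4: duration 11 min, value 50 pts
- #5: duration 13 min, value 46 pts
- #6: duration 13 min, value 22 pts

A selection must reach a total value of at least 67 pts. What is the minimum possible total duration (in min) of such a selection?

Subsets with value ≥ 67, sorted by total duration:
- #2+#4: duration 23, value 82
- #4+#5: duration 24, value 96
- #4+#6: duration 24, value 72
Minimum duration: 23 min.

23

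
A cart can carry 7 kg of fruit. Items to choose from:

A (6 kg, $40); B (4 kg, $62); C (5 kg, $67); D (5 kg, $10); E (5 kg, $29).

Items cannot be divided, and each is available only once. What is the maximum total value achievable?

$67

Check high-value combinations within 7 kg:
- C: weight 5, value 67
- B: weight 4, value 62
- A: weight 6, value 40
Best: $67.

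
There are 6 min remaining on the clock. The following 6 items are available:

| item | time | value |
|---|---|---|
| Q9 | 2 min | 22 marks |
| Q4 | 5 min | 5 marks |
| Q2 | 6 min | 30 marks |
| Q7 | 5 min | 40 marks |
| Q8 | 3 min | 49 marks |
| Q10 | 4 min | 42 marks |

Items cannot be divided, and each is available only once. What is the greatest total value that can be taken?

Check high-value combinations within 6 min:
- Q9+Q8: time 2+3=5, value 22+49=71
- Q9+Q10: time 2+4=6, value 22+42=64
- Q8: time 3, value 49
Best: 71 marks.

71 marks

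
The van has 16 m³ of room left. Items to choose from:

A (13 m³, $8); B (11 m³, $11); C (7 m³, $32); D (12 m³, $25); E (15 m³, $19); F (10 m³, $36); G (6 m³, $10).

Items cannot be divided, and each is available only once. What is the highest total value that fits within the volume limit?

$46

Check high-value combinations within 16 m³:
- F+G: volume 10+6=16, value 36+10=46
- C+G: volume 7+6=13, value 32+10=42
- F: volume 10, value 36
Best: $46.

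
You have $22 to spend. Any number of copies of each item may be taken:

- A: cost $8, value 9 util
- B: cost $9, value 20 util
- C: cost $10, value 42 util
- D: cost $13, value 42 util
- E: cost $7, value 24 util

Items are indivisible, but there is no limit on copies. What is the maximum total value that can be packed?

84 util

Best value-per-unit is C at 42/10, and filling with it alone uses cost 2×10=20. No mix of the others beats 2×42 = 84.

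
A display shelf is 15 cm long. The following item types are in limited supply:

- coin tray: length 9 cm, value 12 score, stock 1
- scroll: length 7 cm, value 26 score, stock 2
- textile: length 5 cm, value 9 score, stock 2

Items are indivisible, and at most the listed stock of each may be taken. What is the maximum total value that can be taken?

Top feasible selections:
- 2×scroll: length 14, value 52
- 1×scroll + 1×textile: length 12, value 35
Best: 52 score.

52 score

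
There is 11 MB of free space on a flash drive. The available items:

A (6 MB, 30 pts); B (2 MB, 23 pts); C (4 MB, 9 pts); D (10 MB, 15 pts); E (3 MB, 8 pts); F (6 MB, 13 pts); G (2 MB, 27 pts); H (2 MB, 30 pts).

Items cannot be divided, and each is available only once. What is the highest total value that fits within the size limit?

Check high-value combinations within 11 MB:
- B+C+G+H: size 2+4+2+2=10, value 23+9+27+30=89
- B+E+G+H: size 2+3+2+2=9, value 23+8+27+30=88
- A+G+H: size 6+2+2=10, value 30+27+30=87
- A+B+H: size 6+2+2=10, value 30+23+30=83
- B+G+H: size 2+2+2=6, value 23+27+30=80
Best: 89 pts.

89 pts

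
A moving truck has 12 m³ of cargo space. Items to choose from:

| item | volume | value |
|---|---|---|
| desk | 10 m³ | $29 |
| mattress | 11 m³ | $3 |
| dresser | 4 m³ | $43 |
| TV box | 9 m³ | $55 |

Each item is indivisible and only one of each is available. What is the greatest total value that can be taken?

$55

Check high-value combinations within 12 m³:
- TV box: volume 9, value 55
- dresser: volume 4, value 43
- desk: volume 10, value 29
- mattress: volume 11, value 3
Best: $55.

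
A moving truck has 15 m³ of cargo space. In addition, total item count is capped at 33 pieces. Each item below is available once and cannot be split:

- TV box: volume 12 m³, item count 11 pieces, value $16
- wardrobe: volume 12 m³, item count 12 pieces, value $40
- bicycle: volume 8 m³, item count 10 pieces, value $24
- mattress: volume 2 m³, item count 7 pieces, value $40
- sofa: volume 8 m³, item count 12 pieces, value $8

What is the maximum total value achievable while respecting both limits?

$80

Feasible sets respecting both limits:
- wardrobe+mattress: volume 14, item count 19, value 80
- bicycle+mattress: volume 10, item count 17, value 64
- TV box+mattress: volume 14, item count 18, value 56
Best: $80.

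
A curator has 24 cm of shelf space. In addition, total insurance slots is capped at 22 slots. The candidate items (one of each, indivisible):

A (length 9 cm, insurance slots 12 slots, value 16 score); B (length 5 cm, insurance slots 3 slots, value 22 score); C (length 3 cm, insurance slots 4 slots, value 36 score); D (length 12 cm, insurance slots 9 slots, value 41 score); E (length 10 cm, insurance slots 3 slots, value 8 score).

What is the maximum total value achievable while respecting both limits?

Feasible sets respecting both limits:
- B+C+D: length 20, insurance slots 16, value 99
- C+D: length 15, insurance slots 13, value 77
- A+B+C: length 17, insurance slots 19, value 74
- B+C+E: length 18, insurance slots 10, value 66
Best: 99 score.

99 score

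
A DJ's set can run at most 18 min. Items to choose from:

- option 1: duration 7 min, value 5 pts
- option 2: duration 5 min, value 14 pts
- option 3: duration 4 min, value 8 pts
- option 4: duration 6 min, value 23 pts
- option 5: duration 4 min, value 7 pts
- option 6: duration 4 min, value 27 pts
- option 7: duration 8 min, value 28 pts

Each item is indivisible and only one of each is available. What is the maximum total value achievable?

78 pts

Check high-value combinations within 18 min:
- option 4+option 6+option 7: duration 6+4+8=18, value 23+27+28=78
- option 2+option 6+option 7: duration 5+4+8=17, value 14+27+28=69
- option 3+option 4+option 5+option 6: duration 4+6+4+4=18, value 8+23+7+27=65
- option 2+option 4+option 6: duration 5+6+4=15, value 14+23+27=64
- option 3+option 6+option 7: duration 4+4+8=16, value 8+27+28=63
Best: 78 pts.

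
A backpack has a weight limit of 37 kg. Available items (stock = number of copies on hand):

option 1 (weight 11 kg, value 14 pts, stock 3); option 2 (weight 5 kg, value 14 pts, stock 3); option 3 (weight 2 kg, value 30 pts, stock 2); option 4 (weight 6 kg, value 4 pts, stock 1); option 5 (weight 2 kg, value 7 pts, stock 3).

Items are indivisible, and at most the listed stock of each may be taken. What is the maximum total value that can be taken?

137 pts

Best selections within weight 37 and stock limits:
- 1×option 1 + 3×option 2 + 2×option 3 + 3×option 5: weight 36, value 137
- 1×option 1 + 3×option 2 + 2×option 3 + 2×option 5: weight 34, value 130
- 3×option 2 + 2×option 3 + 1×option 4 + 3×option 5: weight 31, value 127
Best: 137 pts.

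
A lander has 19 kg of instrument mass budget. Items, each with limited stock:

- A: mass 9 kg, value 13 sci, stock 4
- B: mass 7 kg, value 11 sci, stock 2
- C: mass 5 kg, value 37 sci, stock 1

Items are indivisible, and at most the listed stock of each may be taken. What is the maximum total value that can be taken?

59 sci

Top feasible selections:
- 2×B + 1×C: mass 19, value 59
- 1×A + 1×C: mass 14, value 50
Best: 59 sci.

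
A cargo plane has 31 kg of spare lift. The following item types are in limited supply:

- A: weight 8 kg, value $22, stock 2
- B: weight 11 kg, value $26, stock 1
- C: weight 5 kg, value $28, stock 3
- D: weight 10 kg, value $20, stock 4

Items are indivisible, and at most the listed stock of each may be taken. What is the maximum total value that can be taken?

Top feasible selections:
- 2×A + 3×C: weight 31, value 128
- 1×B + 3×C: weight 26, value 110
- 1×A + 3×C: weight 23, value 106
Best: $128.

$128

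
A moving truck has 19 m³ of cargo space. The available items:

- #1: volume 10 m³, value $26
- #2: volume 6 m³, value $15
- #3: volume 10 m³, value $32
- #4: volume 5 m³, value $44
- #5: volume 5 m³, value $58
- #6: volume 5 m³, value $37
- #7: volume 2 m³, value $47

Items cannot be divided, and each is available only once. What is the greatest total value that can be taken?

$186

Check high-value combinations within 19 m³:
- #4+#5+#6+#7: volume 5+5+5+2=17, value 44+58+37+47=186
- #2+#4+#5+#7: volume 6+5+5+2=18, value 15+44+58+47=164
- #2+#5+#6+#7: volume 6+5+5+2=18, value 15+58+37+47=157
- #4+#5+#7: volume 5+5+2=12, value 44+58+47=149
Best: $186.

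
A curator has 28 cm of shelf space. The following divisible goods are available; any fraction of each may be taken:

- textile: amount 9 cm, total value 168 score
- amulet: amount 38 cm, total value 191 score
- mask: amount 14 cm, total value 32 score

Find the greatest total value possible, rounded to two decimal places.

263.50

Take in order of value per unit:
- textile (168/9 per unit): all 9 → value 168, running total 168.00
- amulet (191/38 per unit): 19 of 38 → value 19×191/38 = 95.5000, running total 263.50
Total 263.50.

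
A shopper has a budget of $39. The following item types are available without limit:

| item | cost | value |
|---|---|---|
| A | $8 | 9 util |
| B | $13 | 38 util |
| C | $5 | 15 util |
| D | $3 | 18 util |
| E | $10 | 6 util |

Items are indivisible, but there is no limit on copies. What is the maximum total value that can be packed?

234 util

Best value-per-unit is D at 18/3, and filling with it alone uses cost 13×3=39. No mix of the others beats 13×18 = 234.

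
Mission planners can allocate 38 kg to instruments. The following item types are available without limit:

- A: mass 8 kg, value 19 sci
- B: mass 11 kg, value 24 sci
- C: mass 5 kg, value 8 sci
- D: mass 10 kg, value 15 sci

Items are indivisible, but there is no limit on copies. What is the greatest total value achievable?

86 sci

Best value-per-unit is A at 19/8; filling with it alone gives 4×19 = 76.
Optimal mix: 2×A + 2×B → mass 38, value 86.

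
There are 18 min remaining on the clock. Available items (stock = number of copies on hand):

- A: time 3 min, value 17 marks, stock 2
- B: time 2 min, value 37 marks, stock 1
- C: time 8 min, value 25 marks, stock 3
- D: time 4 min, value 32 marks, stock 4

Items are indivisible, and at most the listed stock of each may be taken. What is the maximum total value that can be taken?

165 marks

Top feasible selections:
- 1×B + 4×D: time 18, value 165
- 1×A + 1×B + 3×D: time 17, value 150
- 2×A + 1×B + 2×D: time 16, value 135
- 1×B + 3×D: time 14, value 133
Best: 165 marks.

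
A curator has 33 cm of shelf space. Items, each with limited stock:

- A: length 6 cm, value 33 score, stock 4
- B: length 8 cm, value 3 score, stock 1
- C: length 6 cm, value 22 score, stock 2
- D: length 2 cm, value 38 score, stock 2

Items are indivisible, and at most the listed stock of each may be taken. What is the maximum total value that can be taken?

208 score

Top feasible selections:
- 4×A + 2×D: length 28, value 208
- 3×A + 1×C + 2×D: length 28, value 197
- 4×A + 1×C + 1×D: length 32, value 192
Best: 208 score.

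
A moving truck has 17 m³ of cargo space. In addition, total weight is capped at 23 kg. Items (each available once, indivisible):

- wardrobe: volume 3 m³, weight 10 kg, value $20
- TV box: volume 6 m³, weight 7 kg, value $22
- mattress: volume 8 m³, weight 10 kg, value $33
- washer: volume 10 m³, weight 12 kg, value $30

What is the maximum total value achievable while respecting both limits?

Feasible sets respecting both limits:
- TV box+mattress: volume 14, weight 17, value 55
- wardrobe+mattress: volume 11, weight 20, value 53
- TV box+washer: volume 16, weight 19, value 52
Best: $55.

$55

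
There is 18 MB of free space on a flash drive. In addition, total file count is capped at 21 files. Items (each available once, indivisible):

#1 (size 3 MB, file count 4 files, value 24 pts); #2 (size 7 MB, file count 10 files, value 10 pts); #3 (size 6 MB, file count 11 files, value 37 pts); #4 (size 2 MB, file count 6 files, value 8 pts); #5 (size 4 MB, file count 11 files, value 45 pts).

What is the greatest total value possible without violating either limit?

Feasible sets respecting both limits:
- #1+#4+#5: size 9, file count 21, value 77
- #1+#3+#4: size 11, file count 21, value 69
- #1+#5: size 7, file count 15, value 69
Best: 77 pts.

77 pts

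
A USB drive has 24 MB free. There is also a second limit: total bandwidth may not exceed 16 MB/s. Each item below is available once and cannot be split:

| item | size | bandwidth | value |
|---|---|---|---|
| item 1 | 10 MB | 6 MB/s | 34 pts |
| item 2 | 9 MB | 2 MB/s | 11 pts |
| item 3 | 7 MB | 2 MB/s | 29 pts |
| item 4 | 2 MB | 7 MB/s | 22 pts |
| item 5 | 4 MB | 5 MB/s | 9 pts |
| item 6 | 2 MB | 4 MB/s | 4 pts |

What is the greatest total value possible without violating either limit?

Feasible sets respecting both limits:
- item 1+item 3+item 4: size 19, bandwidth 15, value 85
- item 1+item 3+item 5: size 21, bandwidth 13, value 72
- item 2+item 3+item 4+item 5: size 22, bandwidth 16, value 71
Best: 85 pts.

85 pts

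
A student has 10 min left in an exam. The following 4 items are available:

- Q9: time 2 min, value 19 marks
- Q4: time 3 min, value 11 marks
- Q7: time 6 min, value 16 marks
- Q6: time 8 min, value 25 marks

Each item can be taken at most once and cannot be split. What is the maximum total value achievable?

Check high-value combinations within 10 min:
- Q9+Q6: time 2+8=10, value 19+25=44
- Q9+Q7: time 2+6=8, value 19+16=35
- Q9+Q4: time 2+3=5, value 19+11=30
- Q4+Q7: time 3+6=9, value 11+16=27
- Q6: time 8, value 25
Best: 44 marks.

44 marks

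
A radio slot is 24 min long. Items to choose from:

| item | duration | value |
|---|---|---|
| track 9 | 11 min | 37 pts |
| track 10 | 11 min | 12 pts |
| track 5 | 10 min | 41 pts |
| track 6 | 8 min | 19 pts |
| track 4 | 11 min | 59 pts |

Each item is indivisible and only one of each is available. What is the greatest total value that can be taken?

100 pts

Check high-value combinations within 24 min:
- track 5+track 4: duration 10+11=21, value 41+59=100
- track 9+track 4: duration 11+11=22, value 37+59=96
- track 6+track 4: duration 8+11=19, value 19+59=78
Best: 100 pts.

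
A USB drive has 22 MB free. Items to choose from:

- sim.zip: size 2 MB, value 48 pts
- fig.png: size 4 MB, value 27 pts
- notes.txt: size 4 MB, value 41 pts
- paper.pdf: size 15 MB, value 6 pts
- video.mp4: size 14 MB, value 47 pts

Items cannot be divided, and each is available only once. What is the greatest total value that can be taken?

136 pts

Check high-value combinations within 22 MB:
- sim.zip+notes.txt+video.mp4: size 2+4+14=20, value 48+41+47=136
- sim.zip+fig.png+video.mp4: size 2+4+14=20, value 48+27+47=122
- sim.zip+fig.png+notes.txt: size 2+4+4=10, value 48+27+41=116
Best: 136 pts.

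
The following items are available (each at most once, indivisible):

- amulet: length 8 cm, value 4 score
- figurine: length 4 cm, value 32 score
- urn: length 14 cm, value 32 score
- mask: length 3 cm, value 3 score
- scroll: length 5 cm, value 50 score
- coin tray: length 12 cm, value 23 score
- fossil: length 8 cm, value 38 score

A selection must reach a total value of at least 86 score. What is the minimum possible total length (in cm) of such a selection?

13

Subsets with value ≥ 86, sorted by total length:
- scroll+fossil: length 13, value 88
- mask+scroll+fossil: length 16, value 91
Minimum length: 13 cm.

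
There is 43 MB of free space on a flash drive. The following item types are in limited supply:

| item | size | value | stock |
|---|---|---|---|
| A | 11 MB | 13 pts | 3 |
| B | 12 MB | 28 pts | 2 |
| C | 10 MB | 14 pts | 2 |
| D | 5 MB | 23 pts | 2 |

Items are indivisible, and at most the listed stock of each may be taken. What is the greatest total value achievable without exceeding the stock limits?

102 pts

Best selections within size 43 and stock limits:
- 2×B + 2×D: size 34, value 102
- 1×B + 2×C + 2×D: size 42, value 102
- 1×A + 1×B + 1×C + 2×D: size 43, value 101
- 2×B + 1×C + 1×D: size 39, value 93
Best: 102 pts.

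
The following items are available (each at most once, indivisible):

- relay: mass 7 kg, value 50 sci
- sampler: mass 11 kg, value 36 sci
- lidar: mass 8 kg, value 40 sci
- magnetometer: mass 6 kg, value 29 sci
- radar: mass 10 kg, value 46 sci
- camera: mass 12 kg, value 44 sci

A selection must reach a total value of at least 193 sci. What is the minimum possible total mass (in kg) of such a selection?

42

Subsets with value ≥ 193, sorted by total mass:
- relay+sampler+lidar+magnetometer+radar: mass 42, value 201
- relay+lidar+magnetometer+radar+camera: mass 43, value 209
Minimum mass: 42 kg.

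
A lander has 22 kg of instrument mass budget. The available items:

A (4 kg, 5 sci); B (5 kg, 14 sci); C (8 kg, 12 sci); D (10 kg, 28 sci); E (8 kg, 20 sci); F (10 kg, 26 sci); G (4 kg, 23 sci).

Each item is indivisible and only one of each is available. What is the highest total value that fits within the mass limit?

71 sci

This is a 0/1 knapsack; check combinations near the capacity.
- D+E+G: mass 10+8+4=22, value 28+20+23=71
- E+F+G: mass 8+10+4=22, value 20+26+23=69
- B+D+G: mass 5+10+4=19, value 14+28+23=65
- B+F+G: mass 5+10+4=19, value 14+26+23=63
- C+D+G: mass 8+10+4=22, value 12+28+23=63
Best: 71 sci.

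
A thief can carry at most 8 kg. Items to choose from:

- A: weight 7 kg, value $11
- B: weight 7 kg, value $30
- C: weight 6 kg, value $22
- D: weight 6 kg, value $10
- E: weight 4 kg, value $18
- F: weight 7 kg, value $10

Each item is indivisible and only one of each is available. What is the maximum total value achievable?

Check high-value combinations within 8 kg:
- B: weight 7, value 30
- C: weight 6, value 22
- E: weight 4, value 18
- A: weight 7, value 11
Best: $30.

$30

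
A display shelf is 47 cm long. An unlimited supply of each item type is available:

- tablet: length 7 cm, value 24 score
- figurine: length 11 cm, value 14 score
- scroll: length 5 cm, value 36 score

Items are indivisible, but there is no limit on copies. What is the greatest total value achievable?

Best value-per-unit is scroll at 36/5, and filling with it alone uses length 9×5=45. No mix of the others beats 9×36 = 324.

324 score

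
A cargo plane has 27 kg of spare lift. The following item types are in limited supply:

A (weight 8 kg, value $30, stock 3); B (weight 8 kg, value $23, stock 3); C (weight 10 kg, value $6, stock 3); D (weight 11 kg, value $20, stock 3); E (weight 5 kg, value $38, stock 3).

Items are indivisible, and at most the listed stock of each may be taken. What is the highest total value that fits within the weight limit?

$144

Best selections within weight 27 and stock limits:
- 1×A + 3×E: weight 23, value 144
- 1×B + 3×E: weight 23, value 137
- 2×A + 2×E: weight 26, value 136
- 1×D + 3×E: weight 26, value 134
Best: $144.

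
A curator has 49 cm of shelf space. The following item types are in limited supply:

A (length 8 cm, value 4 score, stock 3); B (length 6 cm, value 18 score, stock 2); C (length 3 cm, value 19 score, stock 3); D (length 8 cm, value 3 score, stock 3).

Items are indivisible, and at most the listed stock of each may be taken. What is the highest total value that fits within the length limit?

Best selections within length 49 and stock limits:
- 3×A + 2×B + 3×C: length 45, value 105
- 2×A + 2×B + 3×C + 1×D: length 45, value 104
- 1×A + 2×B + 3×C + 2×D: length 45, value 103
Best: 105 score.

105 score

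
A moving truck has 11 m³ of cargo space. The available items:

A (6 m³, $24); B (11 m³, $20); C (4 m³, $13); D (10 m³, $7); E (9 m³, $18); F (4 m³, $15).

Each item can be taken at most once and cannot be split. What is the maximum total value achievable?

This is a 0/1 knapsack; check combinations near the capacity.
- A+F: volume 6+4=10, value 24+15=39
- A+C: volume 6+4=10, value 24+13=37
- C+F: volume 4+4=8, value 13+15=28
- A: volume 6, value 24
- B: volume 11, value 20
Best: $39.

$39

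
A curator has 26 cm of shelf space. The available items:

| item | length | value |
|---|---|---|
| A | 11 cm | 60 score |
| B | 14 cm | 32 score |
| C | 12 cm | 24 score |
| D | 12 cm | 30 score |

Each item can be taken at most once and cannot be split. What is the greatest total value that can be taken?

Check high-value combinations within 26 cm:
- A+B: length 11+14=25, value 60+32=92
- A+D: length 11+12=23, value 60+30=90
- A+C: length 11+12=23, value 60+24=84
- B+D: length 14+12=26, value 32+30=62
- A: length 11, value 60
Best: 92 score.

92 score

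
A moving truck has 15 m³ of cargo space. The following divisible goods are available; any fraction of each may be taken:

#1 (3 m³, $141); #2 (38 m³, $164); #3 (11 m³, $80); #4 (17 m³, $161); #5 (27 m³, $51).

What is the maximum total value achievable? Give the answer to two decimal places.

254.65

Take in order of value per unit:
- #1 (141/3 per unit): all 3 → value 141, running total 141.00
- #4 (161/17 per unit): 12 of 17 → value 12×161/17 = 113.6471, running total 254.65
Total 254.65.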